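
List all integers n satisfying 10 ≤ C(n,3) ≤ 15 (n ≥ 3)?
5
C(4,3)=4; C(5,3)=10; C(6,3)=20. So valid n = 5.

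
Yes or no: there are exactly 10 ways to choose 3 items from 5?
C(5,3) = 10.

Answer: Yes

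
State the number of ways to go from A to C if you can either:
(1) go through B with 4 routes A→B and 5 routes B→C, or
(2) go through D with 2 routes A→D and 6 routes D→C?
Route via B: 4×5=20. Route via D: 2×6=12. Total: 32.

Answer: 32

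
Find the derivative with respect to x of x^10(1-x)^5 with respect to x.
10x^9(1-x)^5 - 5x^10(1-x)^4

Explanation: Product rule: 10x^{9}(1-x)^{5} + x^10·(-5)(1-x)^{4}.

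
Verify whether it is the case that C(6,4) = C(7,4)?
False

Solution: LHS = C(6,4) = 15; RHS = C(7,4) = 35. 15 ≠ 35, so the statement does not hold.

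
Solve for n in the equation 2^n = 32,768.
15

Working:
32,768 = 1,024 × 32 = 2^10 × 2^5 = 2^15, so n = 15.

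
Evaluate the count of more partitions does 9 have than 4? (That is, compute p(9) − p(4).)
Pentagonal recurrence p(n) = p(n−1) + p(n−2) − p(n−5) − p(n−7) + …: p(9) = p(8) + p(7) − p(4) − p(2) = 22 + 15 − 5 − 2 = 30.
p(4) = p(3) + p(2) = 3 + 2 = 5.
Difference = 30 − 5 = 25.
Final answer: 25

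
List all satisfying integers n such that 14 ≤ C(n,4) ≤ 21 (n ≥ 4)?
6

Explanation: C(5,4)=5; C(6,4)=15; C(7,4)=35. So valid n = 6.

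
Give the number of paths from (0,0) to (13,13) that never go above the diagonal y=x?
742,900

Solution: Counted by the Catalan number C_13: C_13 = C(26,13)/(13+1) = 10,400,600/14 = 742,900.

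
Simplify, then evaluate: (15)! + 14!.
(15)! + 14! = (15)·14! + 14! = (15+1)·14! = 16·14! = 1,394,852,659,200.

Answer: 1,394,852,659,200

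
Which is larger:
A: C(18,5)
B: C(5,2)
A

Working:
A=C(18,5)=8,568, B=C(5,2)=10.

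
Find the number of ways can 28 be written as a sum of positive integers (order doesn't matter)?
3,718
Pentagonal recurrence p(n) = p(n−1) + p(n−2) − p(n−5) − p(n−7) + …: p(28) = p(27) + p(26) − p(23) − p(21) + p(16) + p(13) − p(6) − p(2) = 3,010 + 2,436 − 1,255 − 792 + 231 + 101 − 11 − 2 = 3,718.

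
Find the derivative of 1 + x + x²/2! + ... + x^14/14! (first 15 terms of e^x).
1 + x + x²/2! + ... + x^13/13!

Explanation: Differentiating term by term gives the first 14 terms of e^x.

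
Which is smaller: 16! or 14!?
16!=20,922,789,888,000, 14!=87,178,291,200. 16! > 14!.

Answer: 14!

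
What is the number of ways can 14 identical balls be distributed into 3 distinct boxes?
C(14+3-1, 3-1) = C(16, 2) = 120.

Answer: 120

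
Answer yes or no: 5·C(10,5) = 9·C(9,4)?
No

Explanation: Absorption identity k·C(n,k) = n·C(n-1,k-1). LHS = 5·252 = 1,260; RHS = 9·126 = 1,134.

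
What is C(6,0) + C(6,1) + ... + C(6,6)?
64

Explanation: Sum of binomial coefficients = 2^6 = 64.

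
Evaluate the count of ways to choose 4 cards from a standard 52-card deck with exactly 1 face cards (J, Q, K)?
12 face cards and 40 non-face cards: C(12,1) × C(40,3) = 12 × 9,880 = 118,560.
Final answer: 118,560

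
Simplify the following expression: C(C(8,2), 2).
C(8,2) = 28, then C(28, 2) = 378.
Final answer: 378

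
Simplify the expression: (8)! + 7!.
45,360

Working:
(8)! + 7! = (8)·7! + 7! = (8+1)·7! = 9·7! = 45,360.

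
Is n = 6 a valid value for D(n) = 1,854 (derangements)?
No

Reasoning: D(6) = (6-1)·[D(5) + D(4)] = 5·[44 + 9] = 265, which does not equal 1,854.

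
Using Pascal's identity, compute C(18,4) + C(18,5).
11,628

Explanation: C(18,4) + C(18,5) = C(19,5) = 11,628.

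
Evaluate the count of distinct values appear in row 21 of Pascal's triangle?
11

Row 21 has entries C(21,0)..C(21,21); by symmetry C(21,k)=C(21,21-k), giving 11 distinct values.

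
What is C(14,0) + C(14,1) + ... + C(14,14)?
16,384
Sum of binomial coefficients = 2^14 = 16,384.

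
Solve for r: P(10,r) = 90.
P(10,r) = 10·9·…·(10−r+1), a product of r factors. Multiplying down from 10: 10 = 10; 10·9 = 90 ✓ (2 factors). So r = 2.

Answer: 2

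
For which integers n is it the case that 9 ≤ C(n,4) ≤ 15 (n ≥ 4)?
6

Explanation: C(5,4)=5; C(6,4)=15; C(7,4)=35. So valid n = 6.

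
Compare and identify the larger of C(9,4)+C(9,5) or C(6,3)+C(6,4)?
First=252, Second=35.
Final answer: C(9,4)+C(9,5)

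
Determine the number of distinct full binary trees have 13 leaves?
208,012

Reasoning: Using the Catalan number formula: C_n = C(2n, n) / (n+1)
C_12 = C(24, 12) / (12+1)
     = 2704156 / 13
     = 208,012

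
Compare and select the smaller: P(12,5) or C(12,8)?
P(12,5)=95,040, C(12,8)=495.
Final answer: C(12,8)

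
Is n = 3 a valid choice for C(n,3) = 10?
No

Explanation: C(3,3) = 3·2·1/3! = 6/6 = 1, which does not equal 10.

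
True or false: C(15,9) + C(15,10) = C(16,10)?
True

Reasoning: Pascal's identity C(n,k) + C(n,k+1) = C(n+1,k+1): 5,005 + 3,003 = 8,008 = C(16,10).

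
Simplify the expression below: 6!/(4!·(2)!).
15

Solution: This is C(6,4) = 15.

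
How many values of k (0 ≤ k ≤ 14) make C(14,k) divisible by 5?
Checking C(14,k) mod 5 for k = 0..14: none are divisible by 5. Count = 0.

Answer: 0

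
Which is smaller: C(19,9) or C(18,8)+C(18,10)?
C(18,8)+C(18,10)

Working:
C(19,9)=92,378; C(18,8)+C(18,10)=43,758+43,758=87,516.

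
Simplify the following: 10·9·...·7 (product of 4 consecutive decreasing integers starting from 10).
5,040

Reasoning: This is P(10,4) = 10!/(6)! = 5,040.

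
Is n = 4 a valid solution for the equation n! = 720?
4! = 4·3! = 4·6 = 24, which does not equal 720.
Final answer: No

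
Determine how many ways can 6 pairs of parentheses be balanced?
132

Reasoning: Using the Catalan number formula: C_n = C(2n, n) / (n+1)
C_6 = C(12, 6) / (6+1)
     = 924 / 7
     = 132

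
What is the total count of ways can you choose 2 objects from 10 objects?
45

C(10,2) = 10! / (2! × (10-2)!)
         = 10! / (2! × 8!)
         = 45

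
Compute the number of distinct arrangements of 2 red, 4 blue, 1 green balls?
105
Multinomial: 7!/(2! × 4! × 1!) = 105.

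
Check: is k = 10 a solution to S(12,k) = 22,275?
S(12,10) = 10·S(11,10) + S(11,9) = 10·55 + 1,155 = 1,705, which does not equal 22,275.
Final answer: No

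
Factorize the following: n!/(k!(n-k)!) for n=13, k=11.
C(13,11) = 78

This is the binomial coefficient C(13,11) = 78.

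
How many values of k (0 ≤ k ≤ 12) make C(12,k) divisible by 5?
Checking C(12,k) mod 5 for k = 0..12: divisible at k = 3, 4, 8, 9. That's 4 values.
Final answer: 4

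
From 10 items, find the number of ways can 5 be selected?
C(10,5) = 10! / (5! × (10-5)!)
         = 10! / (5! × 5!)
         = 252
Final answer: 252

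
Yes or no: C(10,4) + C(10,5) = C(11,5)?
Yes
Pascal's identity: LHS = 210 + 252 = 462; RHS = C(11,5) = 462. Both sides agree, so the statement holds.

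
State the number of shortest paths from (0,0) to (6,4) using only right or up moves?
210

Explanation: Choose 6 rights from 10 moves: C(10,6) = 210.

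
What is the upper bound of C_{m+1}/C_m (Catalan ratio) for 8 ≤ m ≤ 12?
25/7
C_{m+1}/C_m = 2(2m+1)/(m+2), which increases with m. Maximum at m = 12: 2·25/14 = 25/7.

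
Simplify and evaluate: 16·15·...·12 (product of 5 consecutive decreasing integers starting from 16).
524,160

Reasoning: This is P(16,5) = 16!/(11)! = 524,160.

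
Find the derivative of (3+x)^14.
14(3+x)^13
Using the power rule: d/dx (3+x)^14 = 14(3+x)^{13}.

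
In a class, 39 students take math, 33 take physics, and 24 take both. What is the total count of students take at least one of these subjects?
|A∪B| = |A|+|B|-|A∩B| = 39+33-24 = 48.

Answer: 48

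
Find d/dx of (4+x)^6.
6(4+x)^5
Using the power rule: d/dx (4+x)^6 = 6(4+x)^{5}.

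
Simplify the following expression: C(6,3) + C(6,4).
35

Explanation: By Pascal's identity: C(7,4) = 35.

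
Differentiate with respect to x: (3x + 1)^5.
15(3x + 1)^4

Chain rule: 5(3x+1)^{4} × 3 = 15(3x+1)^{4}.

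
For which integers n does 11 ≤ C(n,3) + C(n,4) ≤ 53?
5, 6

Reasoning: C(4,3)+C(4,4)=5; C(5,3)+C(5,4)=15; C(6,3)+C(6,4)=35; C(7,3)+C(7,4)=70. So valid n = 5, 6.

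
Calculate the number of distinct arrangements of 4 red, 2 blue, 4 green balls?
3,150

Solution: Multinomial: 10!/(4! × 2! × 4!) = 3,150.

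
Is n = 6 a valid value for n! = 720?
Yes
6! = 6·5! = 6·120 = 720, which equals 720.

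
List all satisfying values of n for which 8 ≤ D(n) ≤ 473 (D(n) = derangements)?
4, 5, 6

Reasoning: Using D(n) = (n−1)[D(n−1) + D(n−2)] with D(1)=0, D(2)=1: D(3)=2; D(4)=9; D(5)=44; D(6)=265; D(7)=1,854. So valid n = 4, 5, 6.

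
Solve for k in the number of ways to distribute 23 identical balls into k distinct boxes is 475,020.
7
Stars and bars: the count is C(23+k−1, k−1), increasing in k. k=5: C(27,4) = 17,550, k=6: C(28,5) = 98,280, k=7: C(29,6) = 475,020 ✓. So k = 7.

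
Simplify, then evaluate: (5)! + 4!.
(5)! + 4! = (5)·4! + 4! = (5+1)·4! = 6·4! = 144.

Answer: 144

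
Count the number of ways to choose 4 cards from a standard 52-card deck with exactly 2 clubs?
57,798

13 clubs and 39 non-clubs: C(13,2) × C(39,2) = 78 × 741 = 57,798.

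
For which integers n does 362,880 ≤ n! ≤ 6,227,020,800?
n! is strictly increasing; 9! = 362,880 and 13! = 6,227,020,800, so valid n = 9, 10, 11, 12, 13.
Final answer: 9, 10, 11, 12, 13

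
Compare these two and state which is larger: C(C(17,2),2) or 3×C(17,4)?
C(C(17,2),2)

Reasoning: C(C(17,2),2)=9,180, 3×C(17,4)=7,140.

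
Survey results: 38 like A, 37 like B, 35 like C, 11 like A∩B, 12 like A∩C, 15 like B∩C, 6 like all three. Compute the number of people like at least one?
78

|A∪B∪C| = 38+37+35-11-12-15+6 = 78.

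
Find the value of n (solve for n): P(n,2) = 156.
13
P(n,2) = n(n−1) is increasing in n; n(n−1) ≈ (n−0.5)^2 = 156 gives n ≈ 13.0. Check: P(11,2) = 110, P(12,2) = 132, P(13,2) = 156 ✓. So n = 13.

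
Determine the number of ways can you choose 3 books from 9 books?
C(9,3) = 9! / (3! × (9-3)!)
         = 9! / (3! × 6!)
         = 84
Final answer: 84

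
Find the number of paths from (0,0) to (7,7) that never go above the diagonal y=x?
429
Counted by the Catalan number C_7: C_7 = C(14,7)/(7+1) = 3,432/8 = 429.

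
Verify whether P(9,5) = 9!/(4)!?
True

Working:
Permutation formula P(n,k) = n!/(n-k)!: 9!/4! = 362,880/24 = 15,120 = P(9,5). The statement holds.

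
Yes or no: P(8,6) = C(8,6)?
No

Reasoning: P(8,6) = 20,160 but C(8,6) = 28; they differ by a factor of 6! = 720, so the statement does not hold.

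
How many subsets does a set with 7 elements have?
Each element can be included or excluded: 2^7 = 128.

Answer: 128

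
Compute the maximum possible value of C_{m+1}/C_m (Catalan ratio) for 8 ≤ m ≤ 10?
7/2

Working:
C_{m+1}/C_m = 2(2m+1)/(m+2), which increases with m. Maximum at m = 10: 2·21/12 = 7/2.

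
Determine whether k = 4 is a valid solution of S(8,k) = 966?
S(8,4) = 4·S(7,4) + S(7,3) = 4·350 + 301 = 1,701, which does not equal 966.

Answer: No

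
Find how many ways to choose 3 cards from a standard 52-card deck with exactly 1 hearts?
9,633

Solution: 13 hearts and 39 non-hearts: C(13,1) × C(39,2) = 13 × 741 = 9,633.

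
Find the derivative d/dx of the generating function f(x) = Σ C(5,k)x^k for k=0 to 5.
Σ k·C(5,k)x^(k-1) for k=1 to 5

Explanation: Term-by-term differentiation gives Σ k·C(5,k)x^{k-1} for k=1 to 5.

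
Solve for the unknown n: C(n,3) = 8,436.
38
C(n,3) = n(n−1)(n−2)/3! is increasing in n, and n(n−1)(n−2) = 3!·8,436 = 50,616 ≈ (n−1)^3 gives n ≈ 38.0. Check: C(36,3) = 7,140, C(37,3) = 7,770, C(38,3) = 8,436 ✓. So n = 38.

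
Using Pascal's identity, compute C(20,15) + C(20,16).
C(20,15) + C(20,16) = C(21,16) = 20,349.

Answer: 20,349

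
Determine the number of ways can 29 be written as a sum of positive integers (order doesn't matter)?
4,565

Solution: Pentagonal recurrence p(n) = p(n−1) + p(n−2) − p(n−5) − p(n−7) + …: p(29) = p(28) + p(27) − p(24) − p(22) + p(17) + p(14) − p(7) − p(3) = 3,718 + 3,010 − 1,575 − 1,002 + 297 + 135 − 15 − 3 = 4,565.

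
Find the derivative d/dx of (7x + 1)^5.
35(7x + 1)^4

Solution: Chain rule: 5(7x+1)^{4} × 7 = 35(7x+1)^{4}.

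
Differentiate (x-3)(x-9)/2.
(2x - 12)/2
d/dx[(x-3)(x-9)] = (x-9) + (x-3) = 2x - 12. Dividing by 2 gives (2x - 12)/2.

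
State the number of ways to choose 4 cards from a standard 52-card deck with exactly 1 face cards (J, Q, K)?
118,560
12 face cards and 40 non-face cards: C(12,1) × C(40,3) = 12 × 9,880 = 118,560.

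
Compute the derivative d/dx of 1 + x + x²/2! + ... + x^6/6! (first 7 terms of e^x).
1 + x + x²/2! + ... + x^5/5!

Working:
Differentiating term by term gives the first 6 terms of e^x.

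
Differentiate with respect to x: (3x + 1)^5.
15(3x + 1)^4

Solution: Chain rule: 5(3x+1)^{4} × 3 = 15(3x+1)^{4}.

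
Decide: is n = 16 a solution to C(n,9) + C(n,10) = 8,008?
No

Reasoning: C(16,9) + C(16,10) = 11,440 + 8,008 = 19,448, which does not equal 8,008.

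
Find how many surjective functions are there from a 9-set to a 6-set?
Onto functions = 6! × S(9,6)
First compute S(9,6) via recurrence:
Using the Stirling recurrence: S(n,k) = k·S(n-1,k) + S(n-1,k-1)
S(9,6) = 6·S(8,6) + S(8,5)
         = 6·266 + 1050
         = 1596 + 1050
         = 2,646
Then: 720 × 2646 = 1,905,120
Final answer: 1,905,120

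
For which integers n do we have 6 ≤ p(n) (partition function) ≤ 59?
5, 6, 7, 8, 9, 10, 11

Reasoning: Tabulating p(n) via p(n) = p(n−1) + p(n−2) − p(n−5) − p(n−7) + …: p(4)=5; p(5)=7; p(6)=11; p(7)=15; p(8)=22; p(9)=30; p(10)=42; p(11)=56; p(12)=77. So valid n = 5, 6, 7, 8, 9, 10, 11.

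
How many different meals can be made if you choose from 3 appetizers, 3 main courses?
By the multiplication principle: 3 × 3 = 9.

Answer: 9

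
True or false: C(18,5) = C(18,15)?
False

Explanation: C(18,5) = 8,568 but C(18,15) = 816; symmetry gives C(18,5) = C(18,13), not C(18,15).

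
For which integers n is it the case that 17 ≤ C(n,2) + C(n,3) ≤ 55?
5, 6

Explanation: C(4,2)+C(4,3)=10; C(5,2)+C(5,3)=20; C(6,2)+C(6,3)=35; C(7,2)+C(7,3)=56. So valid n = 5, 6.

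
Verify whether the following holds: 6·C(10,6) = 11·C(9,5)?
Absorption identity k·C(n,k) = n·C(n-1,k-1). LHS = 6·210 = 1,260; RHS = 11·126 = 1,386.
Final answer: False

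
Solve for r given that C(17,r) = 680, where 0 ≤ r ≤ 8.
3

C(17,r) is increasing for 0 ≤ r ≤ 8. Stepping up (C(17,r+1) = C(17,r)·(17−r)/(r+1)): C(17,1) = 17, C(17,2) = 136, C(17,3) = 680 ✓. So r = 3.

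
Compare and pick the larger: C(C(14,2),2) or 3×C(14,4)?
C(C(14,2),2)

Explanation: C(C(14,2),2)=4,095, 3×C(14,4)=3,003.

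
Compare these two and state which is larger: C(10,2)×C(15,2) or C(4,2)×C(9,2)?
C(10,2)×C(15,2)=4,725, C(4,2)×C(9,2)=216.

Answer: C(10,2)×C(15,2)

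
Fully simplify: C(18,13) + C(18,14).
By Pascal's identity: C(19,14) = 11,628.

Answer: 11,628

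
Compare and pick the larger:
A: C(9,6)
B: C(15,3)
B

Solution: A=C(9,6)=84, B=C(15,3)=455.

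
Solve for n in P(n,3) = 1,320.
12

Working:
P(n,3) = n(n−1)(n−2) is increasing in n; n(n−1)(n−2) ≈ (n−1)^3 = 1,320 gives n ≈ 12.0. Check: P(10,3) = 720, P(11,3) = 990, P(12,3) = 1,320 ✓. So n = 12.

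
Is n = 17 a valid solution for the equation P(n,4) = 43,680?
P(17,4) = 17·16·15·14 = 57,120, which does not equal 43,680.
Final answer: No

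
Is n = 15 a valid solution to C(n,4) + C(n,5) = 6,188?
C(15,4) + C(15,5) = 1,365 + 3,003 = 4,368, which does not equal 6,188.

Answer: No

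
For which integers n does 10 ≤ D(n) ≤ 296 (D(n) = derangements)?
5, 6

Working:
Using D(n) = (n−1)[D(n−1) + D(n−2)] with D(1)=0, D(2)=1: D(4)=9; D(5)=44; D(6)=265; D(7)=1,854. So valid n = 5, 6.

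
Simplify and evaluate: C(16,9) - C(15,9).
6,435
C(16,9) - C(15,9) = C(15,8) = 6,435.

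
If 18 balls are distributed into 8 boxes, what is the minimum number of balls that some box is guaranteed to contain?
3

Pigeonhole: ⌈18/8⌉ = 3.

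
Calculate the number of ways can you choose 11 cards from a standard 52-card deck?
60,403,728,840

C(52,11) = 60,403,728,840.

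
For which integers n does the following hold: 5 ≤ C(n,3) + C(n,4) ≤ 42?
4, 5, 6

Solution: C(3,3)+C(3,4)=1; C(4,3)+C(4,4)=5; C(5,3)+C(5,4)=15; C(6,3)+C(6,4)=35; C(7,3)+C(7,4)=70. So valid n = 4, 5, 6.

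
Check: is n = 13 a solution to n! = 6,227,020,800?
Yes

13! = 13·12! = 13·479,001,600 = 6,227,020,800, which equals 6,227,020,800.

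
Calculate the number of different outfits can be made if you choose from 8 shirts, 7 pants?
56

Solution: By the multiplication principle: 8 × 7 = 56.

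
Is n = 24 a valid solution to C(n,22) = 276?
Yes
C(24,22) = 24·23·22·21·20·19·18·17·16·15·14·13·12·11·10·9·8·7·6·5·4·3/22! = 310,224,200,866,619,719,680,000/1,124,000,727,777,607,680,000 = 276, which equals 276.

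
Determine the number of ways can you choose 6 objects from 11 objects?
462

Working:
C(11,6) = 11! / (6! × (11-6)!)
         = 11! / (6! × 5!)
         = 462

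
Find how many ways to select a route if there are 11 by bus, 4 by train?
By the addition principle: 11 + 4 = 15.

Answer: 15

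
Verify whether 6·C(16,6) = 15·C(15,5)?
False

Explanation: Absorption identity k·C(n,k) = n·C(n-1,k-1). LHS = 6·8008 = 48,048; RHS = 15·3003 = 45,045.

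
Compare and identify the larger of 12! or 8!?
12!

12!=479,001,600, 8!=40,320. 12! > 8!.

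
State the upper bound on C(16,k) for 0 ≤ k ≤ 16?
12,870

Reasoning: Maximum at k = 8: C(16,8) = 12,870.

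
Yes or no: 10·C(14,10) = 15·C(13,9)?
Absorption identity k·C(n,k) = n·C(n-1,k-1). LHS = 10·1001 = 10,010; RHS = 15·715 = 10,725.
Final answer: No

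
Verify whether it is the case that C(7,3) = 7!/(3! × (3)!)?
The correct denominator is 3!×4!, giving C(7,3) = 35; the stated RHS is 7!/(3!×3!) = 140 ≠ 35, so the statement does not hold.
Final answer: False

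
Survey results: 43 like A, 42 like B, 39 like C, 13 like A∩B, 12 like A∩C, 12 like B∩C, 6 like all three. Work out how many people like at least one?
|A∪B∪C| = 43+42+39-13-12-12+6 = 93.

Answer: 93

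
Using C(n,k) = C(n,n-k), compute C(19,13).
27,132

C(19,13) = C(19,6) = 27,132.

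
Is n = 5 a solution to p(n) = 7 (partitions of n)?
Yes

Pentagonal recurrence p(n) = p(n−1) + p(n−2) − p(n−5) − p(n−7) + …: p(5) = p(4) + p(3) − p(0) = 5 + 3 − 1 = 7, which equals 7.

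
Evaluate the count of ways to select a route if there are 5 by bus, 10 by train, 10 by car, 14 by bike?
39

Working:
By the addition principle: 5 + 10 + 10 + 14 = 39.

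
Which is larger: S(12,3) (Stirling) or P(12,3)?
S(12,3)

S(12,3) = 3·S(11,3) + S(11,2) = 3·28,501 + 1,023 = 86,526; P(12,3) = 1,320.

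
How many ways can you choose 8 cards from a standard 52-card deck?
C(52,8) = 752,538,150.
Final answer: 752,538,150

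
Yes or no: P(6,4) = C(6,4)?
P(6,4) = 360 but C(6,4) = 15; they differ by a factor of 4! = 24, so the statement does not hold.

Answer: No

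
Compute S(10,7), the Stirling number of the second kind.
5,880

Explanation: Using the Stirling recurrence: S(n,k) = k·S(n-1,k) + S(n-1,k-1)
S(10,7) = 7·S(9,7) + S(9,6)
         = 7·462 + 2646
         = 3234 + 2646
         = 5,880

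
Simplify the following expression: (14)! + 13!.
93,405,312,000

Explanation: (14)! + 13! = (14)·13! + 13! = (14+1)·13! = 15·13! = 93,405,312,000.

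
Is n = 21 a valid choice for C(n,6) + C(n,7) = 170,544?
Yes

Explanation: C(21,6) + C(21,7) = 54,264 + 116,280 = 170,544, which equals 170,544.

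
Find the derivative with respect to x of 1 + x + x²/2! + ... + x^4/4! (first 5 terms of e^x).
1 + x + x²/2! + ... + x^3/3!

Explanation: Differentiating term by term gives the first 4 terms of e^x.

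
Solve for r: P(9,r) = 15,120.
5

Reasoning: P(9,r) = 9·8·…·(9−r+1), a product of r factors. Multiplying down from 9: 9 = 9; 9·8 = 72; 9·8·7 = 504; 9·8·7·6 = 3,024; 9·8·7·6·5 = 15,120 ✓ (5 factors). So r = 5.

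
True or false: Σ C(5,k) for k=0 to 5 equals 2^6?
False

Working:
Binomial theorem: Σ C(5,k) = (1+1)^5 = 2^5 = 32; RHS 2^6 = 64.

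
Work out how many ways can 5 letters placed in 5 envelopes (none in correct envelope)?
44
Using D(n) = (n-1)[D(n-1) + D(n-2)]:
D(5) = (5-1) × [D(4) + D(3)]
      = 4 × [9 + 2]
      = 4 × 11
      = 44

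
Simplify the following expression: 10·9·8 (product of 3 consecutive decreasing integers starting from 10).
720

Reasoning: This is P(10,3) = 10!/(7)! = 720.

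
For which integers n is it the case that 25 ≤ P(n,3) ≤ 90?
5

Explanation: P(4,3)=24; P(5,3)=60; P(6,3)=120. So valid n = 5.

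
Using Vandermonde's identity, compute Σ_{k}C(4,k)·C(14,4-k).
3,060

Working:
= C(4+14,4) = C(18,4) = 3,060.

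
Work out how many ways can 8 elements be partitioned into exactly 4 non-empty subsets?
1,701
This equals S(8,4), the Stirling number of the 2nd kind.
Using the Stirling recurrence: S(n,k) = k·S(n-1,k) + S(n-1,k-1)
S(8,4) = 4·S(7,4) + S(7,3)
         = 4·350 + 301
         = 1400 + 301
         = 1,701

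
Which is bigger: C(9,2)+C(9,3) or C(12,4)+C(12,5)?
C(12,4)+C(12,5)
First=120, Second=1,287.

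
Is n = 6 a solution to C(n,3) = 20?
Yes

C(6,3) = 6·5·4/3! = 120/6 = 20, which equals 20.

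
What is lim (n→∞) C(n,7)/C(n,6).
∞

Solution: C(n,7)/C(n,6) = (n-6)/7 → ∞ as n → ∞.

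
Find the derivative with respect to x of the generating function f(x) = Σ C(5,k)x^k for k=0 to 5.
Σ k·C(5,k)x^(k-1) for k=1 to 5

Term-by-term differentiation gives Σ k·C(5,k)x^{k-1} for k=1 to 5.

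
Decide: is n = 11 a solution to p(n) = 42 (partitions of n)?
No

Reasoning: Pentagonal recurrence p(n) = p(n−1) + p(n−2) − p(n−5) − p(n−7) + …: p(11) = p(10) + p(9) − p(6) − p(4) = 42 + 30 − 11 − 5 = 56, which does not equal 42.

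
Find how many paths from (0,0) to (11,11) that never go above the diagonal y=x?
58,786

Working:
Counted by the Catalan number C_11: C_11 = C(22,11)/(11+1) = 705,432/12 = 58,786.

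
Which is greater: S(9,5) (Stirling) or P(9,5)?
P(9,5)

S(9,5) = 5·S(8,5) + S(8,4) = 5·1,050 + 1,701 = 6,951; P(9,5) = 15,120.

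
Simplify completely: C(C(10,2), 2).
C(10,2) = 45, then C(45, 2) = 990.

Answer: 990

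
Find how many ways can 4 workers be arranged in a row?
24

Solution: Arrangements of 4 distinct objects: 4! = 24.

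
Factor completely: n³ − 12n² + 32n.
n(n − 4)(n − 8)

Working:
n³ − 12n² + 32n = n(n² − 12n + 32) = n(n − 4)(n − 8).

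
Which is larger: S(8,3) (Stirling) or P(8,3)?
S(8,3)

Reasoning: S(8,3) = 3·S(7,3) + S(7,2) = 3·301 + 63 = 966; P(8,3) = 336.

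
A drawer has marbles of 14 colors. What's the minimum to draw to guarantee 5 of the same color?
57

Explanation: Worst case: 4 of each = 56. One more: 57.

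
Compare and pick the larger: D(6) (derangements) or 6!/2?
6!/2

Explanation: D(6) = (6-1)·[D(5) + D(4)] = 5·[44 + 9] = 265; 6!/2 = 720/2 = 360.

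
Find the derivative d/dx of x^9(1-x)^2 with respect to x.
9x^8(1-x)^2 - 2x^9(1-x)^1

Reasoning: Product rule: 9x^{8}(1-x)^{2} + x^9·(-2)(1-x)^{1}.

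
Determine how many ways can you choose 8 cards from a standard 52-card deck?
752,538,150
C(52,8) = 752,538,150.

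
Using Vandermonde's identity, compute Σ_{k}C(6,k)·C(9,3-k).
455

Working:
= C(6+9,3) = C(15,3) = 455.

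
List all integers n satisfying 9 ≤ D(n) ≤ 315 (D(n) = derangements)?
4, 5, 6

Reasoning: Using D(n) = (n−1)[D(n−1) + D(n−2)] with D(1)=0, D(2)=1: D(3)=2; D(4)=9; D(5)=44; D(6)=265; D(7)=1,854. So valid n = 4, 5, 6.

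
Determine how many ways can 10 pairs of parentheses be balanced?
16,796

Using the Catalan number formula: C_n = C(2n, n) / (n+1)
C_10 = C(20, 10) / (10+1)
     = 184756 / 11
     = 16,796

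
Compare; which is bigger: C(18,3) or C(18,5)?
C(18,3)=816, C(18,5)=8,568.

Answer: C(18,5)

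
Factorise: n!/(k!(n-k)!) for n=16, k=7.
C(16,7) = 11,440

Solution: This is the binomial coefficient C(16,7) = 11,440.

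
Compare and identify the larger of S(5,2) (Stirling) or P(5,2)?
P(5,2)
S(5,2) = 2·S(4,2) + S(4,1) = 2·7 + 1 = 15; P(5,2) = 20.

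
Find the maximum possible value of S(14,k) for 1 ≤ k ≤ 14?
Row S(14,k) for k = 1..14 (via S(n,k) = k·S(n−1,k) + S(n−1,k−1)): 1, 8,191, 788,970, 10,391,745, 40,075,035, 63,436,373, 49,329,280, 20,912,320, 5,135,130, 752,752, 66,066, 3,367, 91, 1. The row is unimodal; maximum at k = 6: 63,436,373.
Final answer: 63,436,373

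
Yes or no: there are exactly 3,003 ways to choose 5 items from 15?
Yes

Solution: C(15,5) = 3,003.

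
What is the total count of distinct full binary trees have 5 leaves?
14

Solution: Using the Catalan number formula: C_n = C(2n, n) / (n+1)
C_4 = C(8, 4) / (4+1)
     = 70 / 5
     = 14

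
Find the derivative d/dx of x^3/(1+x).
Quotient rule: [3x^{2}(1+x) - x^3]/(1+x)².

Answer: (3x^2(1+x) - x^3)/(1+x)²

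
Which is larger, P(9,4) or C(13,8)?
P(9,4)

Working:
P(9,4)=3,024, C(13,8)=1,287.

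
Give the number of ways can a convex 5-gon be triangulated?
5

Reasoning: Using the Catalan number formula: C_n = C(2n, n) / (n+1)
C_3 = C(6, 3) / (3+1)
     = 20 / 4
     = 5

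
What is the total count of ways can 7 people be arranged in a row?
5,040

Working:
Arrangements of 7 distinct objects: 7! = 5,040.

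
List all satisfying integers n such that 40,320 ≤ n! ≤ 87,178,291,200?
8, 9, 10, 11, 12, 13, 14

Explanation: n! is strictly increasing; 8! = 40,320 and 14! = 87,178,291,200, so valid n = 8, 9, 10, 11, 12, 13, 14.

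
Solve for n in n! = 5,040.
7

Working:
n! is strictly increasing. 5! = 120, 6! = 720, 7! = 5,040 ✓. So n = 7.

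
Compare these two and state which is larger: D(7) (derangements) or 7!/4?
D(7)

Solution: D(7) = (7-1)·[D(6) + D(5)] = 6·[265 + 44] = 1,854; 7!/4 = 5,040/4 = 1,260.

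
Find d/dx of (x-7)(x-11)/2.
(2x - 18)/2

Reasoning: d/dx[(x-7)(x-11)] = (x-11) + (x-7) = 2x - 18. Dividing by 2 gives (2x - 18)/2.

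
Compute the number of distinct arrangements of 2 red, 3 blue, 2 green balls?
210

Working:
Multinomial: 7!/(2! × 3! × 2!) = 210.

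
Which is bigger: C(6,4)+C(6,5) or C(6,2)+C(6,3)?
C(6,2)+C(6,3)

Explanation: First=21, Second=35.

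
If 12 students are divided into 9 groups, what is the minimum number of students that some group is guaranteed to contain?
2
Pigeonhole: ⌈12/9⌉ = 2.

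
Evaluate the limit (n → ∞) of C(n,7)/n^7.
1/5040

Explanation: C(n,7) ≈ n^7/7! for large n. Limit = 1/7! = 1/5040.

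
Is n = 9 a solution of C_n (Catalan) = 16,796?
No
C_9 = C(18,9)/(9+1) = 48,620/10 = 4,862, which does not equal 16,796.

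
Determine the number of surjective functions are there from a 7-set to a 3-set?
Onto functions = 3! × S(7,3)
First compute S(7,3) via recurrence:
Using the Stirling recurrence: S(n,k) = k·S(n-1,k) + S(n-1,k-1)
S(7,3) = 3·S(6,3) + S(6,2)
         = 3·90 + 31
         = 270 + 31
         = 301
Then: 6 × 301 = 1,806

Answer: 1,806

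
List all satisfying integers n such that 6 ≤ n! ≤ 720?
3, 4, 5, 6
n! is strictly increasing; 3! = 6 and 6! = 720, so valid n = 3, 4, 5, 6.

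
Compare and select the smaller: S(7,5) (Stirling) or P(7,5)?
S(7,5) = 5·S(6,5) + S(6,4) = 5·15 + 65 = 140; P(7,5) = 2,520.
Final answer: S(7,5)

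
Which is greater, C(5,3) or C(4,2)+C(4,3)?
Equal

By Pascal's identity: C(5,3) = C(4,2)+C(4,3) = 10. Equal.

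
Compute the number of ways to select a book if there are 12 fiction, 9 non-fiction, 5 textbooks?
26
By the addition principle: 12 + 9 + 5 = 26.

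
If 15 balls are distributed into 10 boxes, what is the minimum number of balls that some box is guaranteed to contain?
2

Pigeonhole: ⌈15/10⌉ = 2.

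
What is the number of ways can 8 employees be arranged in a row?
Arrangements of 8 distinct objects: 8! = 40,320.
Final answer: 40,320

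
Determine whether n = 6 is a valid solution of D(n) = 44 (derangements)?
No
D(6) = (6-1)·[D(5) + D(4)] = 5·[44 + 9] = 265, which does not equal 44.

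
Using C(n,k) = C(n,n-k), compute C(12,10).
C(12,10) = C(12,2) = 66.
Final answer: 66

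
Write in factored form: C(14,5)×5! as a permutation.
P(14,5)

C(14,5)×5! = [14!/(5!(9)!)]×5! = 14!/(9)! = P(14,5) = 240,240.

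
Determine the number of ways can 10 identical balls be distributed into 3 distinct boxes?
66

Solution: C(10+3-1, 3-1) = C(12, 2) = 66.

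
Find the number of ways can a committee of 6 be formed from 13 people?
1,716
C(13,6) = 13! / (6! × (13-6)!)
         = 13! / (6! × 7!)
         = 1,716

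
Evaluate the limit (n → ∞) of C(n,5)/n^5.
1/120

Solution: C(n,5) ≈ n^5/5! for large n. Limit = 1/5! = 1/120.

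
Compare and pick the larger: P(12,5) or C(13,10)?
P(12,5)

P(12,5)=95,040, C(13,10)=286.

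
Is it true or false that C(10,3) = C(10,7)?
True

Solution: Symmetry C(n,k) = C(n,n-k): C(10,3) = 120 and C(10,7) = 120. Both sides agree, so the statement holds.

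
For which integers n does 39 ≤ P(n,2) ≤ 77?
7, 8, 9
P(6,2)=30; P(7,2)=42; P(8,2)=56; P(9,2)=72; P(10,2)=90. So valid n = 7, 8, 9.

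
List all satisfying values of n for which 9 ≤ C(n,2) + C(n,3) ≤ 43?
4, 5, 6

Explanation: C(3,2)+C(3,3)=4; C(4,2)+C(4,3)=10; C(5,2)+C(5,3)=20; C(6,2)+C(6,3)=35; C(7,2)+C(7,3)=56. So valid n = 4, 5, 6.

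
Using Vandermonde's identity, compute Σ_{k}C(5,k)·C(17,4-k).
= C(5+17,4) = C(22,4) = 7,315.
Final answer: 7,315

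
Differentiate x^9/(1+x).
Quotient rule: [9x^{8}(1+x) - x^9]/(1+x)².
Final answer: (9x^8(1+x) - x^9)/(1+x)²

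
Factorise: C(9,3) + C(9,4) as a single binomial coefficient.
By Pascal's identity: C(9,3) + C(9,4) = C(10,4) = 210.
Final answer: C(10,4)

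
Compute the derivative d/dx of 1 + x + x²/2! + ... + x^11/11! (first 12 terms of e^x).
1 + x + x²/2! + ... + x^10/10!

Differentiating term by term gives the first 11 terms of e^x.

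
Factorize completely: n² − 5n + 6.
Seek roots whose sum is 5 and product is 6: (2, 3). So n² − 5n + 6 = (n − 2)(n − 3).
Final answer: (n − 2)(n − 3)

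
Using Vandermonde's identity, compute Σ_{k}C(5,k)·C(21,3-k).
2,600

Explanation: = C(5+21,3) = C(26,3) = 2,600.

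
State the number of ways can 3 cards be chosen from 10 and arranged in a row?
P(10,3) = 10!/(10-3)! = 720.

Answer: 720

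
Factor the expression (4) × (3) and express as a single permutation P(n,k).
Product of 2 consecutive descending integers starting at 4: P(4,2) = 4!/2! = 12.

Answer: P(4,2) = 4!/(2)!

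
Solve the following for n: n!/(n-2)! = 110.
11
n!/(n-2)! = n×(n-1), a product of 2 consecutive integers ≈ (n−0.5)^2. 110^(1/2) + 0.5 ≈ 11.0; check n = 11: 11×10 = 110 ✓. So n = 11.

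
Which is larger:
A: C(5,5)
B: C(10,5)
A=C(5,5)=1, B=C(10,5)=252.

Answer: B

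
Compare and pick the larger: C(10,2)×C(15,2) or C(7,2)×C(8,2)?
C(10,2)×C(15,2)

Explanation: C(10,2)×C(15,2)=4,725, C(7,2)×C(8,2)=588.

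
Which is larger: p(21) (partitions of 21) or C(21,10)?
C(21,10)

Working:
Pentagonal recurrence p(n) = p(n−1) + p(n−2) − p(n−5) − p(n−7) + …: p(21) = p(20) + p(19) − p(16) − p(14) + p(9) + p(6) = 627 + 490 − 231 − 135 + 30 + 11 = 792; C(21,10) = 352,716.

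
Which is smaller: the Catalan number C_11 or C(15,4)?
C_11 = C(22,11)/(11+1) = 705,432/12 = 58,786; C(15,4) = 1,365.
Final answer: C(15,4)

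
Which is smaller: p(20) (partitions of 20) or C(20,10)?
p(20)

Solution: Pentagonal recurrence p(n) = p(n−1) + p(n−2) − p(n−5) − p(n−7) + …: p(20) = p(19) + p(18) − p(15) − p(13) + p(8) + p(5) = 490 + 385 − 176 − 101 + 22 + 7 = 627; C(20,10) = 184,756.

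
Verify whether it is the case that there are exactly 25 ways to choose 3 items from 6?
False

C(6,3) = 20 ≠ 25.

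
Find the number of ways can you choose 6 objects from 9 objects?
84

C(9,6) = 9! / (6! × (9-6)!)
         = 9! / (6! × 3!)
         = 84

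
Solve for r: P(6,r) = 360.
4

Working:
P(6,r) = 6·5·…·(6−r+1), a product of r factors. Multiplying down from 6: 6 = 6; 6·5 = 30; 6·5·4 = 120; 6·5·4·3 = 360 ✓ (4 factors). So r = 4.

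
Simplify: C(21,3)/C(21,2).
19/3

Explanation: C(n,k+1)/C(n,k) = (n−k)/(k+1). Here (21−2)/(2+1) = 19/3 = 19/3.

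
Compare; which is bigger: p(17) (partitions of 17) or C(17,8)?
C(17,8)

Solution: Pentagonal recurrence p(n) = p(n−1) + p(n−2) − p(n−5) − p(n−7) + …: p(17) = p(16) + p(15) − p(12) − p(10) + p(5) + p(2) = 231 + 176 − 77 − 42 + 7 + 2 = 297; C(17,8) = 24,310.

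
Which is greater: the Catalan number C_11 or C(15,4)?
C_11

Explanation: C_11 = C(22,11)/(11+1) = 705,432/12 = 58,786; C(15,4) = 1,365.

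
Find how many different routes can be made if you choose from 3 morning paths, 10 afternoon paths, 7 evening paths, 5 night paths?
1,050

Solution: By the multiplication principle: 3 × 10 × 7 × 5 = 1,050.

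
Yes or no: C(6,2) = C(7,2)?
No

LHS = C(6,2) = 15; RHS = C(7,2) = 21. 15 ≠ 21, so the statement does not hold.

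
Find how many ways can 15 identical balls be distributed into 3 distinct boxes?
136

Solution: C(15+3-1, 3-1) = C(17, 2) = 136.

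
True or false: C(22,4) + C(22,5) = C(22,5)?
False

Solution: Pascal's identity gives C(23,5) = 33,649, whereas C(22,5) = 26,334.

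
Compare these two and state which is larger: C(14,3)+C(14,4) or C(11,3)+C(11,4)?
C(14,3)+C(14,4)

Explanation: First=1,365, Second=495.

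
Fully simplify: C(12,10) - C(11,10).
C(12,10) - C(11,10) = C(11,9) = 55.

Answer: 55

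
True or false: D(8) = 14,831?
Derangements of 8 elements: D(8) = (8-1)·[D(7) + D(6)] = 7·[1,854 + 265] = 14,833.
Final answer: False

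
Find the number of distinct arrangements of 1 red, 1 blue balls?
Multinomial: 2!/(1! × 1!) = 2.
Final answer: 2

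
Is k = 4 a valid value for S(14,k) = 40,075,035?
No

Reasoning: S(14,4) = 4·S(13,4) + S(13,3) = 4·2,532,530 + 261,625 = 10,391,745, which does not equal 40,075,035.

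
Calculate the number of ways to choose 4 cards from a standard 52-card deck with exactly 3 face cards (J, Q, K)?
8,800

Reasoning: 12 face cards and 40 non-face cards: C(12,3) × C(40,1) = 220 × 40 = 8,800.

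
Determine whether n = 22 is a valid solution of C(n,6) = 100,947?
C(22,6) = 22·21·20·19·18·17/6! = 53,721,360/720 = 74,613, which does not equal 100,947.

Answer: No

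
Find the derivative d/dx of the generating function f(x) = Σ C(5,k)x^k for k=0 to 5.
Σ k·C(5,k)x^(k-1) for k=1 to 5

Reasoning: Term-by-term differentiation gives Σ k·C(5,k)x^{k-1} for k=1 to 5.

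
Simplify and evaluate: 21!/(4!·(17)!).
5,985

This is C(21,4) = 5,985.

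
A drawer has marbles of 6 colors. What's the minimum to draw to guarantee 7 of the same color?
37

Solution: Worst case: 6 of each = 36. One more: 37.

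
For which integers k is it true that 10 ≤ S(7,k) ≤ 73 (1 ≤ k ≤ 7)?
2, 6
S(7,1)=1; S(7,2)=63; S(7,3)=301; S(7,4)=350; S(7,5)=140; S(7,6)=21; S(7,7)=1. So valid k = 2, 6.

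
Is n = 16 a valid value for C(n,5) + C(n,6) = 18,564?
No

Reasoning: C(16,5) + C(16,6) = 4,368 + 8,008 = 12,376, which does not equal 18,564.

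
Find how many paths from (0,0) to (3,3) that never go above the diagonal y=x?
5
Counted by the Catalan number C_3: C_3 = C(6,3)/(3+1) = 20/4 = 5.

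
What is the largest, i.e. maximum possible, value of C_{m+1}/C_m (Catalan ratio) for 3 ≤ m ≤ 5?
C_{m+1}/C_m = 2(2m+1)/(m+2), which increases with m. Maximum at m = 5: 2·11/7 = 22/7.
Final answer: 22/7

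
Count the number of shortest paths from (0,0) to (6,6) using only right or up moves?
924

Reasoning: Choose 6 rights from 12 moves: C(12,6) = 924.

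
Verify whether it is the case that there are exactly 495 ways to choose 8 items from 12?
C(12,8) = 495.
Final answer: True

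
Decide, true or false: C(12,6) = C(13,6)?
LHS = C(12,6) = 924; RHS = C(13,6) = 1,716. 924 ≠ 1,716, so the statement does not hold.

Answer: False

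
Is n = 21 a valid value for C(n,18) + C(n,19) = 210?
No
C(21,18) + C(21,19) = 1,330 + 210 = 1,540, which does not equal 210.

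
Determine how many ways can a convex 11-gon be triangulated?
4,862

Explanation: Using the Catalan number formula: C_n = C(2n, n) / (n+1)
C_9 = C(18, 9) / (9+1)
     = 48620 / 10
     = 4,862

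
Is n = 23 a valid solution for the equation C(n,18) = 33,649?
Yes

Working:
C(23,18) = 23·22·21·20·19·18·17·16·15·14·13·12·11·10·9·8·7·6/18! = 215,433,472,824,041,472,000/6,402,373,705,728,000 = 33,649, which equals 33,649.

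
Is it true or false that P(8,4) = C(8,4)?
False

Reasoning: P(8,4) = 1,680 but C(8,4) = 70; they differ by a factor of 4! = 24, so the statement does not hold.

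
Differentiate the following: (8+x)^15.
15(8+x)^14
Using the power rule: d/dx (8+x)^15 = 15(8+x)^{14}.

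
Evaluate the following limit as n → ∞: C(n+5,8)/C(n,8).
1

Both numerator and denominator grow as n^8/8! for large n, so the ratio → 1.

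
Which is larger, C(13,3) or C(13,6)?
C(13,6)
C(13,3)=286, C(13,6)=1,716.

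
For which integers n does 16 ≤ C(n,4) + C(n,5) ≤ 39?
6

Working:
C(5,4)+C(5,5)=6; C(6,4)+C(6,5)=21; C(7,4)+C(7,5)=56. So valid n = 6.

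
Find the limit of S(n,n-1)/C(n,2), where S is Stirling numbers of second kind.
1

Working:
S(n,n-1) = C(n,2), so the limit is 1.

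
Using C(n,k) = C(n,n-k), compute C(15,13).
105

C(15,13) = C(15,2) = 105.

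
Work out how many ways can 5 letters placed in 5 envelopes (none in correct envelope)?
Using D(n) = (n-1)[D(n-1) + D(n-2)]:
D(5) = (5-1) × [D(4) + D(3)]
      = 4 × [9 + 2]
      = 4 × 11
      = 44

Answer: 44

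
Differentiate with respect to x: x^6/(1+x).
(6x^5(1+x) - x^6)/(1+x)²

Reasoning: Quotient rule: [6x^{5}(1+x) - x^6]/(1+x)².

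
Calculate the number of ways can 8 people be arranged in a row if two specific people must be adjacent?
Treat pair as unit: (8-1)! arrangements × 2 internal orders = 10,080.
Final answer: 10,080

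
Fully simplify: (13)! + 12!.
(13)! + 12! = (13)·12! + 12! = (13+1)·12! = 14·12! = 6,706,022,400.

Answer: 6,706,022,400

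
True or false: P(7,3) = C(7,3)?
False
P(7,3) = 210 and C(7,3) = 35; P(n,r) = r! × C(n,r) so P > C whenever r ≥ 2.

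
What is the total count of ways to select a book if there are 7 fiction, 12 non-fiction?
19

Reasoning: By the addition principle: 7 + 12 = 19.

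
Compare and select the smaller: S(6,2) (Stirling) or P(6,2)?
P(6,2)

Explanation: S(6,2) = 2·S(5,2) + S(5,1) = 2·15 + 1 = 31; P(6,2) = 30.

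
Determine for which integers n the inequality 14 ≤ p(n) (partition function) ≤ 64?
7, 8, 9, 10, 11

Explanation: Tabulating p(n) via p(n) = p(n−1) + p(n−2) − p(n−5) − p(n−7) + …: p(6)=11; p(7)=15; p(8)=22; p(9)=30; p(10)=42; p(11)=56; p(12)=77. So valid n = 7, 8, 9, 10, 11.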